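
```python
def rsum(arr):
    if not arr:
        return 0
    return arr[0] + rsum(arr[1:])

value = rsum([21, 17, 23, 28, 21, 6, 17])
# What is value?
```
Call trace:
rsum(arr=[21, 17, 23, 28, 21, 6, 17])
  rsum(arr=[17, 23, 28, 21, 6, 17])
    rsum(arr=[23, 28, 21, 6, 17])
      rsum(arr=[28, 21, 6, 17])
        rsum(arr=[21, 6, 17])
          rsum(arr=[6, 17])
            rsum(arr=[17])
              rsum(arr=[])
              -> return 0
            -> return 17
          -> return 23
        -> return 44
      -> return 72
    -> return 95
  -> return 112
-> return 133

Final answer: 133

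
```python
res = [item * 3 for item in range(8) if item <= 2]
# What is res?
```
Trace:
  item=0
  item=1
  item=2
  item=3
  item=4
  item=5
  item=6
  item=7
  res=[0, 3, 6]

Final answer: [0, 3, 6]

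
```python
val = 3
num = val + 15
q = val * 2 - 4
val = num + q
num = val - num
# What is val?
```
Trace:
  val=3
  val=3, num=18
  val=3, num=18, q=2
  val=20, num=18, q=2
  val=20, num=2, q=2

Final answer: 20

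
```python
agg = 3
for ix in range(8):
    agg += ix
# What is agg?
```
Trace:
  agg=3
  agg=3, ix=0
  agg=4, ix=1
  agg=6, ix=2
  agg=9, ix=3
  agg=13, ix=4
  agg=18, ix=5
  agg=24, ix=6
  agg=31, ix=7

Final answer: 31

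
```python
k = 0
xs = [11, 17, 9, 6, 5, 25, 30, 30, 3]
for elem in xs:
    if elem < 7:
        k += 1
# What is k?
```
Trace:
  k=0
  k=0, elem=11
  k=0, elem=17
  k=0, elem=9
  k=1, elem=6
  k=2, elem=5
  k=2, elem=25
  k=2, elem=30
  k=2, elem=30
  k=3, elem=3

Final answer: 3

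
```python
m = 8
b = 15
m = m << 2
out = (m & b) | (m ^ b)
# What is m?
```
Trace:
  m=8
  m=8, b=15
  m=32, b=15
  m=32, b=15, out=47

Final answer: 32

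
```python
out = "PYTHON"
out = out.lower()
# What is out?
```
Trace:
  out='PYTHON'
  out='python'

Final answer: 'python'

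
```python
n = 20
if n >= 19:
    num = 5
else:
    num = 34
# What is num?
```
Trace:
  n=20
  n=20, num=5

Final answer: 5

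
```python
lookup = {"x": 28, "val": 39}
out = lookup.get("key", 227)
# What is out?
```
Trace:
  lookup={'x': 28, 'val': 39}
  lookup={'x': 28, 'val': 39}, out=227

Final answer: 227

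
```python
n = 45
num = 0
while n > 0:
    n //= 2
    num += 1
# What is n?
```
Trace:
  n=45
  n=45, num=0
  n=22, num=1
  n=11, num=2
  n=5, num=3
  n=2, num=4
  n=1, num=5
  n=0, num=6

Final answer: 0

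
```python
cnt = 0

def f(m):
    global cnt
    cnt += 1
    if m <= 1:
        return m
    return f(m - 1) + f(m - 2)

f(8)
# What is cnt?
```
Call trace (a repeated sub-call is expanded the first time; later identical calls just restate its return value):
f(m=8)
  f(m=7)
    f(m=6)
      f(m=5)
        f(m=4)
          f(m=3)
            f(m=2)
              f(m=1)
              -> return 1
              f(m=0)
              -> return 0
            -> return 1
            f(m=1)
            -> return 1
          -> return 2
          f(m=2) -> return 1  (same call as traced above)
        -> return 3
        f(m=3) -> return 2  (same call as traced above)
      -> return 5
      f(m=4) -> return 3  (same call as traced above)
    -> return 8
    f(m=5) -> return 5  (same call as traced above)
  -> return 13
  f(m=6) -> return 8  (same call as traced above)
-> return 21

cnt is incremented once per call, so count the calls in each subtree. Let C(m) = number of calls made by f(m).
C(0) = C(1) = 1 (base case, no recursion); C(m) = 1 + C(m - 1) + C(m - 2) otherwise.
C(2) = 1 + C(1) + C(0) = 1 + 1 + 1 = 3
C(3) = 1 + C(2) + C(1) = 1 + 3 + 1 = 5
C(4) = 1 + C(3) + C(2) = 1 + 5 + 3 = 9
C(5) = 1 + C(4) + C(3) = 1 + 9 + 5 = 15
C(6) = 1 + C(5) + C(4) = 1 + 15 + 9 = 25
C(7) = 1 + C(6) + C(5) = 1 + 25 + 15 = 41
C(8) = 1 + C(7) + C(6) = 1 + 41 + 25 = 67
cnt = C(8) = 67

Final answer: 67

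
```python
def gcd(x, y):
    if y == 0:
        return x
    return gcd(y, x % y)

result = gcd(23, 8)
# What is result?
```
Call trace:
gcd(x=23, y=8)
  gcd(x=8, y=7)
    gcd(x=7, y=1)
      gcd(x=1, y=0)
      -> return 1
    -> return 1
  -> return 1
-> return 1

Final answer: 1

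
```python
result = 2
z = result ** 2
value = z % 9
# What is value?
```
Trace:
  result=2
  result=2, z=4
  result=2, z=4, value=4

Final answer: 4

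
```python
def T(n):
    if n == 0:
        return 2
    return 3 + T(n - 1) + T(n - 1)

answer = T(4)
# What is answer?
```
Call trace (a repeated sub-call is expanded the first time; later identical calls just restate its return value):
T(n=4)
  T(n=3)
    T(n=2)
      T(n=1)
        T(n=0)
        -> return 2
        T(n=0)
        -> return 2
      -> return 7
      T(n=1) -> return 7  (same call as traced above)
    -> return 17
    T(n=2) -> return 17  (same call as traced above)
  -> return 37
  T(n=3) -> return 37  (same call as traced above)
-> return 77

Final answer: 77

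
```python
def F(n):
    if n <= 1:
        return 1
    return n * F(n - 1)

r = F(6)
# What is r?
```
Call trace:
F(n=6)
  F(n=5)
    F(n=4)
      F(n=3)
        F(n=2)
          F(n=1)
          -> return 1
        -> return 2
      -> return 6
    -> return 24
  -> return 120
-> return 720

Final answer: 720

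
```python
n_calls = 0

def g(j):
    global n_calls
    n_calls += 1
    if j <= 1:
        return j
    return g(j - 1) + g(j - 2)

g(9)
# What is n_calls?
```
Call trace (a repeated sub-call is expanded the first time; later identical calls just restate its return value):
g(j=9)
  g(j=8)
    g(j=7)
      g(j=6)
        g(j=5)
          g(j=4)
            g(j=3)
              g(j=2)
                g(j=1)
                -> return 1
                g(j=0)
                -> return 0
              -> return 1
              g(j=1)
              -> return 1
            -> return 2
            g(j=2) -> return 1  (same call as traced above)
          -> return 3
          g(j=3) -> return 2  (same call as traced above)
        -> return 5
        g(j=4) -> return 3  (same call as traced above)
      -> return 8
      g(j=5) -> return 5  (same call as traced above)
    -> return 13
    g(j=6) -> return 8  (same call as traced above)
  -> return 21
  g(j=7) -> return 13  (same call as traced above)
-> return 34

n_calls is incremented once per call, so count the calls in each subtree. Let C(j) = number of calls made by g(j).
C(0) = C(1) = 1 (base case, no recursion); C(j) = 1 + C(j - 1) + C(j - 2) otherwise.
C(2) = 1 + C(1) + C(0) = 1 + 1 + 1 = 3
C(3) = 1 + C(2) + C(1) = 1 + 3 + 1 = 5
C(4) = 1 + C(3) + C(2) = 1 + 5 + 3 = 9
C(5) = 1 + C(4) + C(3) = 1 + 9 + 5 = 15
C(6) = 1 + C(5) + C(4) = 1 + 15 + 9 = 25
C(7) = 1 + C(6) + C(5) = 1 + 25 + 15 = 41
C(8) = 1 + C(7) + C(6) = 1 + 41 + 25 = 67
C(9) = 1 + C(8) + C(7) = 1 + 67 + 41 = 109
n_calls = C(9) = 109

Final answer: 109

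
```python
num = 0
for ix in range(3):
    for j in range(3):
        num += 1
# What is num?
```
Trace:
  num=0
  num=1, ix=0, j=0
  num=2, ix=0, j=1
  num=3, ix=0, j=2
  num=4, ix=1, j=0
  num=5, ix=1, j=1
  num=6, ix=1, j=2
  num=7, ix=2, j=0
  num=8, ix=2, j=1
  num=9, ix=2, j=2

Final answer: 9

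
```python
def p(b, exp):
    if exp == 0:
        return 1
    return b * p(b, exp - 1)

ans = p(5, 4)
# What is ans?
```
Call trace:
p(b=5, exp=4)
  p(b=5, exp=3)
    p(b=5, exp=2)
      p(b=5, exp=1)
        p(b=5, exp=0)
        -> return 1
      -> return 5
    -> return 25
  -> return 125
-> return 625

Final answer: 625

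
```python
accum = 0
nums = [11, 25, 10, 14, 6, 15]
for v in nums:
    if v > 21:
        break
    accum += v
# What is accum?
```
Trace:
  accum=0
  accum=11, v=11
  accum=11, v=25

Final answer: 11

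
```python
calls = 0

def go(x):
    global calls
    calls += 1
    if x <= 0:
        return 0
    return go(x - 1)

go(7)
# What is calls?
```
Call trace:
go(x=7)
  go(x=6)
    go(x=5)
      go(x=4)
        go(x=3)
          go(x=2)
            go(x=1)
              go(x=0)
              -> return 0
            -> return 0
          -> return 0
        -> return 0
      -> return 0
    -> return 0
  -> return 0
-> return 0

calls is incremented once per call. go is entered once for each x = 7, 6, 5, 4, 3, 2, 1, 0 (the x <= 0 call returns without recursing), i.e. 7 + 1 calls.
calls = 8

Final answer: 8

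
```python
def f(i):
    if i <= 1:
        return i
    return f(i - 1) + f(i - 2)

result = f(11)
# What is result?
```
Call trace (a repeated sub-call is expanded the first time; later identical calls just restate its return value):
f(i=11)
  f(i=10)
    f(i=9)
      f(i=8)
        f(i=7)
          f(i=6)
            f(i=5)
              f(i=4)
                f(i=3)
                  f(i=2)
                    f(i=1)
                    -> return 1
                    f(i=0)
                    -> return 0
                  -> return 1
                  f(i=1)
                  -> return 1
                -> return 2
                f(i=2) -> return 1  (same call as traced above)
              -> return 3
              f(i=3) -> return 2  (same call as traced above)
            -> return 5
            f(i=4) -> return 3  (same call as traced above)
          -> return 8
          f(i=5) -> return 5  (same call as traced above)
        -> return 13
        f(i=6) -> return 8  (same call as traced above)
      -> return 21
      f(i=7) -> return 13  (same call as traced above)
    -> return 34
    f(i=8) -> return 21  (same call as traced above)
  -> return 55
  f(i=9) -> return 34  (same call as traced above)
-> return 89

Final answer: 89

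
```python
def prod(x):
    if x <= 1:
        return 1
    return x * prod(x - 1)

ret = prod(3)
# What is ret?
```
Call trace:
prod(x=3)
  prod(x=2)
    prod(x=1)
    -> return 1
  -> return 2
-> return 6

Final answer: 6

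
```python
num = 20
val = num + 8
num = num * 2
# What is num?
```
Trace:
  num=20
  num=20, val=28
  num=40, val=28

Final answer: 40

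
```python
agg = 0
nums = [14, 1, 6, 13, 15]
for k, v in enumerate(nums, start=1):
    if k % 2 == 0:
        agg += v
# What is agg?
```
Trace:
  agg=0
  agg=0, k=1, v=14
  agg=1, k=2, v=1
  agg=1, k=3, v=6
  agg=14, k=4, v=13
  agg=14, k=5, v=15

Final answer: 14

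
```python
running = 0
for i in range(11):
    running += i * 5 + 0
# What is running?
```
Trace:
  running=0
  running=0, i=0
  running=5, i=1
  running=15, i=2
  running=30, i=3
  running=50, i=4
  running=75, i=5
  running=105, i=6
  running=140, i=7
  running=180, i=8
  running=225, i=9
  running=275, i=10

Final answer: 275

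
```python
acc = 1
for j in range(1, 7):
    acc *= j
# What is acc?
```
Trace:
  acc=1
  acc=1, j=1
  acc=2, j=2
  acc=6, j=3
  acc=24, j=4
  acc=120, j=5
  acc=720, j=6

Final answer: 720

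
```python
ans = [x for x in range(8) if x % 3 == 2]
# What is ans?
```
Trace:
  x=0
  x=1
  x=2
  x=3
  x=4
  x=5
  x=6
  x=7
  ans=[2, 5]

Final answer: [2, 5]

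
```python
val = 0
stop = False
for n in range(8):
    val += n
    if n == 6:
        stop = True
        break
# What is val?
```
Trace:
  val=0
  val=0, stop=False
  val=0, stop=False, n=0
  val=1, stop=False, n=1
  val=3, stop=False, n=2
  val=6, stop=False, n=3
  val=10, stop=False, n=4
  val=15, stop=False, n=5
  val=21, stop=True, n=6

Final answer: 21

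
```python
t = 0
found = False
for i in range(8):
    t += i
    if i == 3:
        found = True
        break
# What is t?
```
Trace:
  t=0
  t=0, found=False
  t=0, found=False, i=0
  t=1, found=False, i=1
  t=3, found=False, i=2
  t=6, found=True, i=3

Final answer: 6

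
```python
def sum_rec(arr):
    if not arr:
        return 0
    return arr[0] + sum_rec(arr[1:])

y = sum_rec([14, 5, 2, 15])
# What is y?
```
Call trace:
sum_rec(arr=[14, 5, 2, 15])
  sum_rec(arr=[5, 2, 15])
    sum_rec(arr=[2, 15])
      sum_rec(arr=[15])
        sum_rec(arr=[])
        -> return 0
      -> return 15
    -> return 17
  -> return 22
-> return 36

Final answer: 36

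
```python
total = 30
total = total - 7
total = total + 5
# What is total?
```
Trace:
  total=30
  total=23
  total=28

Final answer: 28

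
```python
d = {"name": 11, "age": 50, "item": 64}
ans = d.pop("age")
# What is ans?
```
Trace:
  d={'name': 11, 'age': 50, 'item': 64}
  d={'name': 11, 'item': 64}, ans=50

Final answer: 50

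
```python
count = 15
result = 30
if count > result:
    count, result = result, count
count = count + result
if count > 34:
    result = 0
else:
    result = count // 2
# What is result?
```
Trace:
  count=15
  count=15, result=30
  count=15, result=30
  count=45, result=30
  count=45, result=0

Final answer: 0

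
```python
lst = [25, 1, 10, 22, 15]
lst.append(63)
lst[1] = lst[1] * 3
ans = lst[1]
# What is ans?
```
Trace:
  lst=[25, 1, 10, 22, 15]
  lst=[25, 1, 10, 22, 15, 63]
  lst=[25, 3, 10, 22, 15, 63]
  lst=[25, 3, 10, 22, 15, 63], ans=3

Final answer: 3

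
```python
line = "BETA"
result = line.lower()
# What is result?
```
Trace:
  line='BETA'
  line='BETA', result='beta'

Final answer: 'beta'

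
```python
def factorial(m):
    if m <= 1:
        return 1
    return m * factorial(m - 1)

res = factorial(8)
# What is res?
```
Call trace:
factorial(m=8)
  factorial(m=7)
    factorial(m=6)
      factorial(m=5)
        factorial(m=4)
          factorial(m=3)
            factorial(m=2)
              factorial(m=1)
              -> return 1
            -> return 2
          -> return 6
        -> return 24
      -> return 120
    -> return 720
  -> return 5040
-> return 40320

Final answer: 40320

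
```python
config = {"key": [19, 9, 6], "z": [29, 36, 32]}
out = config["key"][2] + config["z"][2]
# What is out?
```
Trace:
  config={'key': [19, 9, 6], 'z': [29, 36, 32]}
  config={'key': [19, 9, 6], 'z': [29, 36, 32]}, out=38

Final answer: 38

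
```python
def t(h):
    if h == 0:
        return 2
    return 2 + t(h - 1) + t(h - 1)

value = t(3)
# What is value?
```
Call trace (a repeated sub-call is expanded the first time; later identical calls just restate its return value):
t(h=3)
  t(h=2)
    t(h=1)
      t(h=0)
      -> return 2
      t(h=0)
      -> return 2
    -> return 6
    t(h=1) -> return 6  (same call as traced above)
  -> return 14
  t(h=2) -> return 14  (same call as traced above)
-> return 30

Final answer: 30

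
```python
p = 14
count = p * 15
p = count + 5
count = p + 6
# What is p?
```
Trace:
  p=14
  p=14, count=210
  p=215, count=210
  p=215, count=221

Final answer: 215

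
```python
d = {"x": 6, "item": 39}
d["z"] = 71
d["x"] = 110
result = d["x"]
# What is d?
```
Trace:
  d={'x': 6, 'item': 39}
  d={'x': 6, 'item': 39, 'z': 71}
  d={'x': 110, 'item': 39, 'z': 71}
  d={'x': 110, 'item': 39, 'z': 71}, result=110

Final answer: {'x': 110, 'item': 39, 'z': 71}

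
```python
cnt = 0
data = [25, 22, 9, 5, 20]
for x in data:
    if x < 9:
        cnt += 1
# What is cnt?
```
Trace:
  cnt=0
  cnt=0, x=25
  cnt=0, x=22
  cnt=0, x=9
  cnt=1, x=5
  cnt=1, x=20

Final answer: 1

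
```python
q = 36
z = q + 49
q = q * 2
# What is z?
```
Trace:
  q=36
  q=36, z=85
  q=72, z=85

Final answer: 85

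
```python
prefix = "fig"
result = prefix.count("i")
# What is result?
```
Trace:
  prefix='fig'
  prefix='fig', result=1

Final answer: 1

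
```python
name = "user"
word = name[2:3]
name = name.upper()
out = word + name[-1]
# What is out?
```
Trace:
  name='user'
  name='user', word='e'
  name='USER', word='e'
  name='USER', word='e', out='eR'

Final answer: 'eR'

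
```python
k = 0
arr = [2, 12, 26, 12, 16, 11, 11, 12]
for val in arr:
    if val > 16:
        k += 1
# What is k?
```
Trace:
  k=0
  k=0, val=2
  k=0, val=12
  k=1, val=26
  k=1, val=12
  k=1, val=16
  k=1, val=11
  k=1, val=11
  k=1, val=12

Final answer: 1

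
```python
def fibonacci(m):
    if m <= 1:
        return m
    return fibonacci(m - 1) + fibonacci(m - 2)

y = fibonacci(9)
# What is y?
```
Call trace (a repeated sub-call is expanded the first time; later identical calls just restate its return value):
fibonacci(m=9)
  fibonacci(m=8)
    fibonacci(m=7)
      fibonacci(m=6)
        fibonacci(m=5)
          fibonacci(m=4)
            fibonacci(m=3)
              fibonacci(m=2)
                fibonacci(m=1)
                -> return 1
                fibonacci(m=0)
                -> return 0
              -> return 1
              fibonacci(m=1)
              -> return 1
            -> return 2
            fibonacci(m=2) -> return 1  (same call as traced above)
          -> return 3
          fibonacci(m=3) -> return 2  (same call as traced above)
        -> return 5
        fibonacci(m=4) -> return 3  (same call as traced above)
      -> return 8
      fibonacci(m=5) -> return 5  (same call as traced above)
    -> return 13
    fibonacci(m=6) -> return 8  (same call as traced above)
  -> return 21
  fibonacci(m=7) -> return 13  (same call as traced above)
-> return 34

Final answer: 34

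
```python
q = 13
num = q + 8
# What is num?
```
Trace:
  q=13
  q=13, num=21

Final answer: 21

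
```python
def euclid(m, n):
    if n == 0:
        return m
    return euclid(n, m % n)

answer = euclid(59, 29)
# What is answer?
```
Call trace:
euclid(m=59, n=29)
  euclid(m=29, n=1)
    euclid(m=1, n=0)
    -> return 1
  -> return 1
-> return 1

Final answer: 1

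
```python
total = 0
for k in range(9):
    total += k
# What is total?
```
Trace:
  total=0
  total=0, k=0
  total=1, k=1
  total=3, k=2
  total=6, k=3
  total=10, k=4
  total=15, k=5
  total=21, k=6
  total=28, k=7
  total=36, k=8

Final answer: 36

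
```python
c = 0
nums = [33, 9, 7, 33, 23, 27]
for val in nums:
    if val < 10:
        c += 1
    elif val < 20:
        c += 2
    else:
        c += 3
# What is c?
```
Trace:
  c=0
  c=3, val=33
  c=4, val=9
  c=5, val=7
  c=8, val=33
  c=11, val=23
  c=14, val=27

Final answer: 14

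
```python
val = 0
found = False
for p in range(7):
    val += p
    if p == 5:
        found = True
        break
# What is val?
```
Trace:
  val=0
  val=0, found=False
  val=0, found=False, p=0
  val=1, found=False, p=1
  val=3, found=False, p=2
  val=6, found=False, p=3
  val=10, found=False, p=4
  val=15, found=True, p=5

Final answer: 15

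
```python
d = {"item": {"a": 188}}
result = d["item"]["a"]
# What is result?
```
Trace:
  d={'item': {'a': 188}}
  d={'item': {'a': 188}}, result=188

Final answer: 188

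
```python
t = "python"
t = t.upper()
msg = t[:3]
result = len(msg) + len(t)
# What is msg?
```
Trace:
  t='python'
  t='PYTHON'
  t='PYTHON', msg='PYT'
  t='PYTHON', msg='PYT', result=9

Final answer: 'PYT'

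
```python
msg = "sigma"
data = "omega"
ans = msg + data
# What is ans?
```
Trace:
  msg='sigma'
  msg='sigma', data='omega'
  msg='sigma', data='omega', ans='sigmaomega'

Final answer: 'sigmaomega'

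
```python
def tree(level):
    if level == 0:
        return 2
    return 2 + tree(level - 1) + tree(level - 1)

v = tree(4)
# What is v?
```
Call trace (a repeated sub-call is expanded the first time; later identical calls just restate its return value):
tree(level=4)
  tree(level=3)
    tree(level=2)
      tree(level=1)
        tree(level=0)
        -> return 2
        tree(level=0)
        -> return 2
      -> return 6
      tree(level=1) -> return 6  (same call as traced above)
    -> return 14
    tree(level=2) -> return 14  (same call as traced above)
  -> return 30
  tree(level=3) -> return 30  (same call as traced above)
-> return 62

Final answer: 62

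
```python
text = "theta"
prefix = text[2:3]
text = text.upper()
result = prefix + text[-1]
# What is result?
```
Trace:
  text='theta'
  text='theta', prefix='e'
  text='THETA', prefix='e'
  text='THETA', prefix='e', result='eA'

Final answer: 'eA'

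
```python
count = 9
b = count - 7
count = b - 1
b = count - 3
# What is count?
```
Trace:
  count=9
  count=9, b=2
  count=1, b=2
  count=1, b=-2

Final answer: 1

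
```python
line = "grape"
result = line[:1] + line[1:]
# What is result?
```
Trace:
  line='grape'
  line='grape', result='grape'

Final answer: 'grape'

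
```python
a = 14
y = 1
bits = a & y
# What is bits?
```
Trace:
  a=14
  a=14, y=1
  a=14, y=1, bits=0

Final answer: 0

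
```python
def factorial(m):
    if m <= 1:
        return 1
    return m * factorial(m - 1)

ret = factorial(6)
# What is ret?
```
Call trace:
factorial(m=6)
  factorial(m=5)
    factorial(m=4)
      factorial(m=3)
        factorial(m=2)
          factorial(m=1)
          -> return 1
        -> return 2
      -> return 6
    -> return 24
  -> return 120
-> return 720

Final answer: 720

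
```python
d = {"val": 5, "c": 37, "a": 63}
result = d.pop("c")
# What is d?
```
Trace:
  d={'val': 5, 'c': 37, 'a': 63}
  d={'val': 5, 'a': 63}, result=37

Final answer: {'val': 5, 'a': 63}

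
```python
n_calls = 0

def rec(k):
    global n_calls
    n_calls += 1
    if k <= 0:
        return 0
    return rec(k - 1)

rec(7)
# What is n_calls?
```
Call trace:
rec(k=7)
  rec(k=6)
    rec(k=5)
      rec(k=4)
        rec(k=3)
          rec(k=2)
            rec(k=1)
              rec(k=0)
              -> return 0
            -> return 0
          -> return 0
        -> return 0
      -> return 0
    -> return 0
  -> return 0
-> return 0

n_calls is incremented once per call. rec is entered once for each k = 7, 6, 5, 4, 3, 2, 1, 0 (the k <= 0 call returns without recursing), i.e. 7 + 1 calls.
n_calls = 8

Final answer: 8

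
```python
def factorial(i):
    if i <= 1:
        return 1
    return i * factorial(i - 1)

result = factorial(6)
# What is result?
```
Call trace:
factorial(i=6)
  factorial(i=5)
    factorial(i=4)
      factorial(i=3)
        factorial(i=2)
          factorial(i=1)
          -> return 1
        -> return 2
      -> return 6
    -> return 24
  -> return 120
-> return 720

Final answer: 720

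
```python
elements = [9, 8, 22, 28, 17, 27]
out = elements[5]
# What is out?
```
Trace:
  elements=[9, 8, 22, 28, 17, 27]
  elements=[9, 8, 22, 28, 17, 27], out=27

Final answer: 27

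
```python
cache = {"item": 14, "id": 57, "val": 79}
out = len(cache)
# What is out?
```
Trace:
  cache={'item': 14, 'id': 57, 'val': 79}
  cache={'item': 14, 'id': 57, 'val': 79}, out=3

Final answer: 3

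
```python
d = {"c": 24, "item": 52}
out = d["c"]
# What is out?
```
Trace:
  d={'c': 24, 'item': 52}
  d={'c': 24, 'item': 52}, out=24

Final answer: 24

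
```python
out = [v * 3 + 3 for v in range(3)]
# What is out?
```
Trace:
  v=0
  v=1
  v=2
  out=[3, 6, 9]

Final answer: [3, 6, 9]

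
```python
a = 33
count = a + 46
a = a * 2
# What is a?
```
Trace:
  a=33
  a=33, count=79
  a=66, count=79

Final answer: 66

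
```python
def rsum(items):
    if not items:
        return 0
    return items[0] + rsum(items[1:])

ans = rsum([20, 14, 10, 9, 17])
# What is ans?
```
Call trace:
rsum(items=[20, 14, 10, 9, 17])
  rsum(items=[14, 10, 9, 17])
    rsum(items=[10, 9, 17])
      rsum(items=[9, 17])
        rsum(items=[17])
          rsum(items=[])
          -> return 0
        -> return 17
      -> return 26
    -> return 36
  -> return 50
-> return 70

Final answer: 70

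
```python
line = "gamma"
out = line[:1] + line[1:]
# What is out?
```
Trace:
  line='gamma'
  line='gamma', out='gamma'

Final answer: 'gamma'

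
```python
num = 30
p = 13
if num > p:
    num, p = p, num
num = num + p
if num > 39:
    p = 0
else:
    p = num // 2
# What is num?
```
Trace:
  num=30
  num=30, p=13
  num=13, p=30
  num=43, p=30
  num=43, p=0

Final answer: 43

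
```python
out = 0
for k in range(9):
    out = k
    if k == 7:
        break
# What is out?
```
Trace:
  out=0
  out=0, k=0
  out=1, k=1
  out=2, k=2
  out=3, k=3
  out=4, k=4
  out=5, k=5
  out=6, k=6
  out=7, k=7

Final answer: 7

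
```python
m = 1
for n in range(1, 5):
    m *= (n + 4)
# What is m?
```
Trace:
  m=1
  m=5, n=1
  m=30, n=2
  m=210, n=3
  m=1680, n=4

Final answer: 1680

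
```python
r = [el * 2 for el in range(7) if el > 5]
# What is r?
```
Trace:
  el=0
  el=1
  el=2
  el=3
  el=4
  el=5
  el=6
  r=[12]

Final answer: [12]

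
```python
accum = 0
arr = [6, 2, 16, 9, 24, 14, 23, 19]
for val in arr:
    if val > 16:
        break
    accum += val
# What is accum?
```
Trace:
  accum=0
  accum=6, val=6
  accum=8, val=2
  accum=24, val=16
  accum=33, val=9
  accum=33, val=24

Final answer: 33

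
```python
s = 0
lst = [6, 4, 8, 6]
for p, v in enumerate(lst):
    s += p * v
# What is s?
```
Trace:
  s=0
  s=0, p=0, v=6
  s=4, p=1, v=4
  s=20, p=2, v=8
  s=38, p=3, v=6

Final answer: 38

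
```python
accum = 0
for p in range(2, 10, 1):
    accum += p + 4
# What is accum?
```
Trace:
  accum=0
  accum=6, p=2
  accum=13, p=3
  accum=21, p=4
  accum=30, p=5
  accum=40, p=6
  accum=51, p=7
  accum=63, p=8
  accum=76, p=9

Final answer: 76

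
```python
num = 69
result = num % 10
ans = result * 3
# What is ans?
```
Trace:
  num=69
  num=69, result=9
  num=69, result=9, ans=27

Final answer: 27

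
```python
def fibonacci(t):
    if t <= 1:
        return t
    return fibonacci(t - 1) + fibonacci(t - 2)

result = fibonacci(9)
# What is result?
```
Call trace (a repeated sub-call is expanded the first time; later identical calls just restate its return value):
fibonacci(t=9)
  fibonacci(t=8)
    fibonacci(t=7)
      fibonacci(t=6)
        fibonacci(t=5)
          fibonacci(t=4)
            fibonacci(t=3)
              fibonacci(t=2)
                fibonacci(t=1)
                -> return 1
                fibonacci(t=0)
                -> return 0
              -> return 1
              fibonacci(t=1)
              -> return 1
            -> return 2
            fibonacci(t=2) -> return 1  (same call as traced above)
          -> return 3
          fibonacci(t=3) -> return 2  (same call as traced above)
        -> return 5
        fibonacci(t=4) -> return 3  (same call as traced above)
      -> return 8
      fibonacci(t=5) -> return 5  (same call as traced above)
    -> return 13
    fibonacci(t=6) -> return 8  (same call as traced above)
  -> return 21
  fibonacci(t=7) -> return 13  (same call as traced above)
-> return 34

Final answer: 34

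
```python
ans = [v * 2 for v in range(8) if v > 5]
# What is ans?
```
Trace:
  v=0
  v=1
  v=2
  v=3
  v=4
  v=5
  v=6
  v=7
  ans=[12, 14]

Final answer: [12, 14]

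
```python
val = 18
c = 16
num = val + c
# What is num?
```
Trace:
  val=18
  val=18, c=16
  val=18, c=16, num=34

Final answer: 34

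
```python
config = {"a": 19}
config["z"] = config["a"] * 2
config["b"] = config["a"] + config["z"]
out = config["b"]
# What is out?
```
Trace:
  config={'a': 19}
  config={'a': 19, 'z': 38}
  config={'a': 19, 'z': 38, 'b': 57}
  config={'a': 19, 'z': 38, 'b': 57}, out=57

Final answer: 57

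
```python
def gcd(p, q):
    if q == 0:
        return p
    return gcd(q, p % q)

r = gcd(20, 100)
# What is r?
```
Call trace:
gcd(p=20, q=100)
  gcd(p=100, q=20)
    gcd(p=20, q=0)
    -> return 20
  -> return 20
-> return 20

Final answer: 20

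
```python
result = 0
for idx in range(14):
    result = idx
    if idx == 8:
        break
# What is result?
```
Trace:
  result=0
  result=0, idx=0
  result=1, idx=1
  result=2, idx=2
  result=3, idx=3
  result=4, idx=4
  result=5, idx=5
  result=6, idx=6
  result=7, idx=7
  result=8, idx=8

Final answer: 8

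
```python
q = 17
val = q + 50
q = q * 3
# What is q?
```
Trace:
  q=17
  q=17, val=67
  q=51, val=67

Final answer: 51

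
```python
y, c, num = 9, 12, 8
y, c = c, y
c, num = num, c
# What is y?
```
Trace:
  y=9, c=12, num=8
  y=12, c=9, num=8
  y=12, c=8, num=9

Final answer: 12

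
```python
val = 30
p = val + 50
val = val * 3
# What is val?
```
Trace:
  val=30
  val=30, p=80
  val=90, p=80

Final answer: 90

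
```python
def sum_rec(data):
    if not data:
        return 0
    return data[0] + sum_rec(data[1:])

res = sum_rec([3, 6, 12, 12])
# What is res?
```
Call trace:
sum_rec(data=[3, 6, 12, 12])
  sum_rec(data=[6, 12, 12])
    sum_rec(data=[12, 12])
      sum_rec(data=[12])
        sum_rec(data=[])
        -> return 0
      -> return 12
    -> return 24
  -> return 30
-> return 33

Final answer: 33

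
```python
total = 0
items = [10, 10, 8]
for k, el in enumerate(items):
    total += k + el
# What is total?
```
Trace:
  total=0
  total=10, k=0, el=10
  total=21, k=1, el=10
  total=31, k=2, el=8

Final answer: 31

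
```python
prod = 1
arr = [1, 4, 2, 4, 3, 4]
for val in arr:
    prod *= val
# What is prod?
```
Trace:
  prod=1
  prod=1, val=1
  prod=4, val=4
  prod=8, val=2
  prod=32, val=4
  prod=96, val=3
  prod=384, val=4

Final answer: 384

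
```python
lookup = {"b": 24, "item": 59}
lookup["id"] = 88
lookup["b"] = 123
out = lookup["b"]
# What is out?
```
Trace:
  lookup={'b': 24, 'item': 59}
  lookup={'b': 24, 'item': 59, 'id': 88}
  lookup={'b': 123, 'item': 59, 'id': 88}
  lookup={'b': 123, 'item': 59, 'id': 88}, out=123

Final answer: 123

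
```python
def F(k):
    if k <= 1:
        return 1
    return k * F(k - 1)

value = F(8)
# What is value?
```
Call trace:
F(k=8)
  F(k=7)
    F(k=6)
      F(k=5)
        F(k=4)
          F(k=3)
            F(k=2)
              F(k=1)
              -> return 1
            -> return 2
          -> return 6
        -> return 24
      -> return 120
    -> return 720
  -> return 5040
-> return 40320

Final answer: 40320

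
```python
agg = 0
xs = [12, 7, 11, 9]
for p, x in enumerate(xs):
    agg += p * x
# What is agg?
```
Trace:
  agg=0
  agg=0, p=0, x=12
  agg=7, p=1, x=7
  agg=29, p=2, x=11
  agg=56, p=3, x=9

Final answer: 56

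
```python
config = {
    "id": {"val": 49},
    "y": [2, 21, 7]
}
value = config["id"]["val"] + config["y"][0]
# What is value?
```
Trace:
  config={'id': {'val': 49}, 'y': [2, 21, 7]}
  config={'id': {'val': 49}, 'y': [2, 21, 7]}, value=51

Final answer: 51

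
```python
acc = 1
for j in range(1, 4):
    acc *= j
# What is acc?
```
Trace:
  acc=1
  acc=1, j=1
  acc=2, j=2
  acc=6, j=3

Final answer: 6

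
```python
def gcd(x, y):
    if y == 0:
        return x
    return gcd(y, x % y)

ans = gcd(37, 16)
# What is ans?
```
Call trace:
gcd(x=37, y=16)
  gcd(x=16, y=5)
    gcd(x=5, y=1)
      gcd(x=1, y=0)
      -> return 1
    -> return 1
  -> return 1
-> return 1

Final answer: 1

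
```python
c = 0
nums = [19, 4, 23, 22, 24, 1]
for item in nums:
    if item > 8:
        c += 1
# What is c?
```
Trace:
  c=0
  c=1, item=19
  c=1, item=4
  c=2, item=23
  c=3, item=22
  c=4, item=24
  c=4, item=1

Final answer: 4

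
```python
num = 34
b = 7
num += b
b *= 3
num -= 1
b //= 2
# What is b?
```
Trace:
  num=34
  num=34, b=7
  num=41, b=7
  num=41, b=21
  num=40, b=21
  num=40, b=10

Final answer: 10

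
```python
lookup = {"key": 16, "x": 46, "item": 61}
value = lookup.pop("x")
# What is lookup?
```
Trace:
  lookup={'key': 16, 'x': 46, 'item': 61}
  lookup={'key': 16, 'item': 61}, value=46

Final answer: {'key': 16, 'item': 61}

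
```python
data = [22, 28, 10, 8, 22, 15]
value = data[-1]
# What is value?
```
Trace:
  data=[22, 28, 10, 8, 22, 15]
  data=[22, 28, 10, 8, 22, 15], value=15

Final answer: 15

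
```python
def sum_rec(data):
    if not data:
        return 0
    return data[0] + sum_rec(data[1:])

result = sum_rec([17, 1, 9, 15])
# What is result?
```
Call trace:
sum_rec(data=[17, 1, 9, 15])
  sum_rec(data=[1, 9, 15])
    sum_rec(data=[9, 15])
      sum_rec(data=[15])
        sum_rec(data=[])
        -> return 0
      -> return 15
    -> return 24
  -> return 25
-> return 42

Final answer: 42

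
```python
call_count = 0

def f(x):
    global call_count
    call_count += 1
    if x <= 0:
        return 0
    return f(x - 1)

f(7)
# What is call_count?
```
Call trace:
f(x=7)
  f(x=6)
    f(x=5)
      f(x=4)
        f(x=3)
          f(x=2)
            f(x=1)
              f(x=0)
              -> return 0
            -> return 0
          -> return 0
        -> return 0
      -> return 0
    -> return 0
  -> return 0
-> return 0

call_count is incremented once per call. f is entered once for each x = 7, 6, 5, 4, 3, 2, 1, 0 (the x <= 0 call returns without recursing), i.e. 7 + 1 calls.
call_count = 8

Final answer: 8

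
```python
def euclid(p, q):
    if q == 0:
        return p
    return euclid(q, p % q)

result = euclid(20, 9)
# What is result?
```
Call trace:
euclid(p=20, q=9)
  euclid(p=9, q=2)
    euclid(p=2, q=1)
      euclid(p=1, q=0)
      -> return 1
    -> return 1
  -> return 1
-> return 1

Final answer: 1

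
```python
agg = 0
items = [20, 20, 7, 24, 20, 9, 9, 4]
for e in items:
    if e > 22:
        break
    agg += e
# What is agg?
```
Trace:
  agg=0
  agg=20, e=20
  agg=40, e=20
  agg=47, e=7
  agg=47, e=24

Final answer: 47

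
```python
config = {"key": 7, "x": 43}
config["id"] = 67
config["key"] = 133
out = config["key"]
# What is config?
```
Trace:
  config={'key': 7, 'x': 43}
  config={'key': 7, 'x': 43, 'id': 67}
  config={'key': 133, 'x': 43, 'id': 67}
  config={'key': 133, 'x': 43, 'id': 67}, out=133

Final answer: {'key': 133, 'x': 43, 'id': 67}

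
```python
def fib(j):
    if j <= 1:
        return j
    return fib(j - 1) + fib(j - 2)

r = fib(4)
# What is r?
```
Call trace (a repeated sub-call is expanded the first time; later identical calls just restate its return value):
fib(j=4)
  fib(j=3)
    fib(j=2)
      fib(j=1)
      -> return 1
      fib(j=0)
      -> return 0
    -> return 1
    fib(j=1)
    -> return 1
  -> return 2
  fib(j=2) -> return 1  (same call as traced above)
-> return 3

Final answer: 3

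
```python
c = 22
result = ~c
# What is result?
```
Trace:
  c=22
  c=22, result=-23

Final answer: -23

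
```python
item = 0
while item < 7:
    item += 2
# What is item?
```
Trace:
  item=0
  item=2
  item=4
  item=6
  item=8

Final answer: 8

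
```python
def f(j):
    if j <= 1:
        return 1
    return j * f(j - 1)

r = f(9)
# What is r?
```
Call trace:
f(j=9)
  f(j=8)
    f(j=7)
      f(j=6)
        f(j=5)
          f(j=4)
            f(j=3)
              f(j=2)
                f(j=1)
                -> return 1
              -> return 2
            -> return 6
          -> return 24
        -> return 120
      -> return 720
    -> return 5040
  -> return 40320
-> return 362880

Final answer: 362880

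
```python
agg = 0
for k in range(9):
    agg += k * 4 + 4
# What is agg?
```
Trace:
  agg=0
  agg=4, k=0
  agg=12, k=1
  agg=24, k=2
  agg=40, k=3
  agg=60, k=4
  agg=84, k=5
  agg=112, k=6
  agg=144, k=7
  agg=180, k=8

Final answer: 180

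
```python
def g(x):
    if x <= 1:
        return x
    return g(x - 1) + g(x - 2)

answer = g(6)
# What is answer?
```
Call trace (a repeated sub-call is expanded the first time; later identical calls just restate its return value):
g(x=6)
  g(x=5)
    g(x=4)
      g(x=3)
        g(x=2)
          g(x=1)
          -> return 1
          g(x=0)
          -> return 0
        -> return 1
        g(x=1)
        -> return 1
      -> return 2
      g(x=2) -> return 1  (same call as traced above)
    -> return 3
    g(x=3) -> return 2  (same call as traced above)
  -> return 5
  g(x=4) -> return 3  (same call as traced above)
-> return 8

Final answer: 8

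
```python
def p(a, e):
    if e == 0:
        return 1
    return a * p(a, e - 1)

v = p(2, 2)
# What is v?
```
Call trace:
p(a=2, e=2)
  p(a=2, e=1)
    p(a=2, e=0)
    -> return 1
  -> return 2
-> return 4

Final answer: 4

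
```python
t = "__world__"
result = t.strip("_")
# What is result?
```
Trace:
  t='__world__'
  t='__world__', result='world'

Final answer: 'world'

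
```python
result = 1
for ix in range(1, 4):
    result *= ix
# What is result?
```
Trace:
  result=1
  result=1, ix=1
  result=2, ix=2
  result=6, ix=3

Final answer: 6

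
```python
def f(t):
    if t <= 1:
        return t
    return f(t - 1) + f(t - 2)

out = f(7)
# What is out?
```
Call trace (a repeated sub-call is expanded the first time; later identical calls just restate its return value):
f(t=7)
  f(t=6)
    f(t=5)
      f(t=4)
        f(t=3)
          f(t=2)
            f(t=1)
            -> return 1
            f(t=0)
            -> return 0
          -> return 1
          f(t=1)
          -> return 1
        -> return 2
        f(t=2) -> return 1  (same call as traced above)
      -> return 3
      f(t=3) -> return 2  (same call as traced above)
    -> return 5
    f(t=4) -> return 3  (same call as traced above)
  -> return 8
  f(t=5) -> return 5  (same call as traced above)
-> return 13

Final answer: 13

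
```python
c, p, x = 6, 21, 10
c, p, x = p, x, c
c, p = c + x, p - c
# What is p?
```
Trace:
  c=6, p=21, x=10
  c=21, p=10, x=6
  c=27, p=-11, x=6

Final answer: -11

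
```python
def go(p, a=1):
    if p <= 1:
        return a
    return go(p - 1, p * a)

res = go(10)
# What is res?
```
Call trace:
go(p=10, a=1)
  go(p=9, a=10)
    go(p=8, a=90)
      go(p=7, a=720)
        go(p=6, a=5040)
          go(p=5, a=30240)
            go(p=4, a=151200)
              go(p=3, a=604800)
                go(p=2, a=1814400)
                  go(p=1, a=3628800)
                  -> return 3628800
                -> return 3628800
              -> return 3628800
            -> return 3628800
          -> return 3628800
        -> return 3628800
      -> return 3628800
    -> return 3628800
  -> return 3628800
-> return 3628800

Final answer: 3628800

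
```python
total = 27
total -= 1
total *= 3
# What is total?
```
Trace:
  total=27
  total=26
  total=78

Final answer: 78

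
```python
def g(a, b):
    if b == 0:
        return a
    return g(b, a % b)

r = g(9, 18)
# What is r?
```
Call trace:
g(a=9, b=18)
  g(a=18, b=9)
    g(a=9, b=0)
    -> return 9
  -> return 9
-> return 9

Final answer: 9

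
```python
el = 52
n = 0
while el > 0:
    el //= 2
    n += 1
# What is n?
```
Trace:
  el=52
  el=52, n=0
  el=26, n=1
  el=13, n=2
  el=6, n=3
  el=3, n=4
  el=1, n=5
  el=0, n=6

Final answer: 6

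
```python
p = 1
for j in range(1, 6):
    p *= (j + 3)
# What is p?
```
Trace:
  p=1
  p=4, j=1
  p=20, j=2
  p=120, j=3
  p=840, j=4
  p=6720, j=5

Final answer: 6720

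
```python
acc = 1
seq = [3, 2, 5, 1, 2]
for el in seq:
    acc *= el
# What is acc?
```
Trace:
  acc=1
  acc=3, el=3
  acc=6, el=2
  acc=30, el=5
  acc=30, el=1
  acc=60, el=2

Final answer: 60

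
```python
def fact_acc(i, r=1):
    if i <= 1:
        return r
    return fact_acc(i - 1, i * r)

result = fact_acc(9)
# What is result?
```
Call trace:
fact_acc(i=9, r=1)
  fact_acc(i=8, r=9)
    fact_acc(i=7, r=72)
      fact_acc(i=6, r=504)
        fact_acc(i=5, r=3024)
          fact_acc(i=4, r=15120)
            fact_acc(i=3, r=60480)
              fact_acc(i=2, r=181440)
                fact_acc(i=1, r=362880)
                -> return 362880
              -> return 362880
            -> return 362880
          -> return 362880
        -> return 362880
      -> return 362880
    -> return 362880
  -> return 362880
-> return 362880

Final answer: 362880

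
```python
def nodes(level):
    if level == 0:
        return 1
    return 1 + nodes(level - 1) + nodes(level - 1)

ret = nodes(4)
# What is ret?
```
Call trace (a repeated sub-call is expanded the first time; later identical calls just restate its return value):
nodes(level=4)
  nodes(level=3)
    nodes(level=2)
      nodes(level=1)
        nodes(level=0)
        -> return 1
        nodes(level=0)
        -> return 1
      -> return 3
      nodes(level=1) -> return 3  (same call as traced above)
    -> return 7
    nodes(level=2) -> return 7  (same call as traced above)
  -> return 15
  nodes(level=3) -> return 15  (same call as traced above)
-> return 31

Final answer: 31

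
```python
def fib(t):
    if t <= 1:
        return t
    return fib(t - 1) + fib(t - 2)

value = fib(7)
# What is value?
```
Call trace (a repeated sub-call is expanded the first time; later identical calls just restate its return value):
fib(t=7)
  fib(t=6)
    fib(t=5)
      fib(t=4)
        fib(t=3)
          fib(t=2)
            fib(t=1)
            -> return 1
            fib(t=0)
            -> return 0
          -> return 1
          fib(t=1)
          -> return 1
        -> return 2
        fib(t=2) -> return 1  (same call as traced above)
      -> return 3
      fib(t=3) -> return 2  (same call as traced above)
    -> return 5
    fib(t=4) -> return 3  (same call as traced above)
  -> return 8
  fib(t=5) -> return 5  (same call as traced above)
-> return 13

Final answer: 13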